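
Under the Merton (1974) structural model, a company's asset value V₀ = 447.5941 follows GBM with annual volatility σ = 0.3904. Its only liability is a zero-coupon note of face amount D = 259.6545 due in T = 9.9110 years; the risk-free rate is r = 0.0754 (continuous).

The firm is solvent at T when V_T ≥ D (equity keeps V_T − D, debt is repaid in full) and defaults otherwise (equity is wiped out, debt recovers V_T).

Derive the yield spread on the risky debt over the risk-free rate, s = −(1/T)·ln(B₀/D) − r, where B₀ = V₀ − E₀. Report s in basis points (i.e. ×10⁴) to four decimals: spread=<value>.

d₁ = [ln(V₀/D) + (r + σ²/2)T] / (σ√T)
   = [ln(447.5941/259.6545) + (0.0754 + 0.5·0.3904²)·9.9110] / (0.3904·√9.9110)
   = [0.544535 + 1.502568] / 1.229047 = 1.665601
d₂ = d₁ − σ√T = 1.665601 − 1.229047 = 0.436554
N(d₁) = 0.952104,  N(d₂) = 0.668783,  e^(−rT) = 0.473649
E₀ = V₀·N(d₁) − D·e^(−rT)·N(d₂)
   = 447.5941·0.952104 − 259.6545·0.473649·0.668783 = 343.905701
B₀ = V₀ − E₀ = 447.5941 − 343.905701 = 103.688399
spread = −(1/T)·ln(B₀/D) − r = −(1/9.9110)·ln(103.688399/259.6545) − 0.0754 = 0.01722049
in basis points: 0.01722049 × 10⁴ = 172.2049 bp

spread=172.2049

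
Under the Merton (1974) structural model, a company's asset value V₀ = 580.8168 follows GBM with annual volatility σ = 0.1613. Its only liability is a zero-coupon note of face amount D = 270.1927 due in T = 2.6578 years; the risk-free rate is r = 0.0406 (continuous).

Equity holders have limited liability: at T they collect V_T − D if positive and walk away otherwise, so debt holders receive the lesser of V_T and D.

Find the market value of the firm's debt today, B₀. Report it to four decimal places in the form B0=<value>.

d₁ = [ln(V₀/D) + (r + σ²/2)T] / (σ√T)
   = [ln(580.8168/270.1927) + (0.0406 + 0.5·0.1613²)·2.6578] / (0.1613·√2.6578)
   = [0.765300 + 0.142482] / 0.262964 = 3.452120
d₂ = d₁ − σ√T = 3.452120 − 0.262964 = 3.189156
N(d₁) = 0.999722,  N(d₂) = 0.999287,  e^(−rT) = 0.897711
E₀ = V₀·N(d₁) − D·e^(−rT)·N(d₂)
   = 580.8168·0.999722 − 270.1927·0.897711·0.999287 = 338.273266
B₀ = V₀ − E₀ = 580.8168 − 338.273266 = 242.543534

B0=242.5435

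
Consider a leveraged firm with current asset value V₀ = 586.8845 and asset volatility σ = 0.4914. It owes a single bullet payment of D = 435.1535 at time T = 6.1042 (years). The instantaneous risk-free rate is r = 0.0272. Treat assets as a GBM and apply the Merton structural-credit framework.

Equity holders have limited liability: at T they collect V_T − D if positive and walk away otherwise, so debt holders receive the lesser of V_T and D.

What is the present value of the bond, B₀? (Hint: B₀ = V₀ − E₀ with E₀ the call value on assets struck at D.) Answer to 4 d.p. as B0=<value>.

B0=246.1541

d₁ = [ln(V₀/D) + (r + σ²/2)T] / (σ√T)
   = [ln(586.8845/435.1535) + (0.0272 + 0.5·0.4914²)·6.1042] / (0.4914·√6.1042)
   = [0.299129 + 0.903037] / 1.214086 = 0.990182
d₂ = d₁ − σ√T = 0.990182 − 1.214086 = -0.223904
N(d₁) = 0.838957,  N(d₂) = 0.411416,  e^(−rT) = 0.847017
E₀ = V₀·N(d₁) − D·e^(−rT)·N(d₂)
   = 586.8845·0.838957 − 435.1535·0.847017·0.411416 = 340.730391
B₀ = V₀ − E₀ = 586.8845 − 340.730391 = 246.154109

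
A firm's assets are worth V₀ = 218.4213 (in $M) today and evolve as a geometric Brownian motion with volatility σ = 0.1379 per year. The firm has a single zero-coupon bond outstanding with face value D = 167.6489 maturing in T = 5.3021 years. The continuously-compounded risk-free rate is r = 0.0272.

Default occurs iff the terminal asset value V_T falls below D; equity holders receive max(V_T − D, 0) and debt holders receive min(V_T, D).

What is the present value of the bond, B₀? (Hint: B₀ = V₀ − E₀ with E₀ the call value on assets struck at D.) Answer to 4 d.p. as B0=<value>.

d₁ = [ln(V₀/D) + (r + σ²/2)T] / (σ√T)
   = [ln(218.4213/167.6489) + (0.0272 + 0.5·0.1379²)·5.3021] / (0.1379·√5.3021)
   = [0.264554 + 0.194631] / 0.317533 = 1.446102
d₂ = d₁ − σ√T = 1.446102 − 0.317533 = 1.128569
N(d₁) = 0.925926,  N(d₂) = 0.870460,  e^(−rT) = 0.865700
E₀ = V₀·N(d₁) − D·e^(−rT)·N(d₂)
   = 218.4213·0.925926 − 167.6489·0.865700·0.870460 = 75.908854
B₀ = V₀ − E₀ = 218.4213 − 75.908854 = 142.512446

B0=142.5124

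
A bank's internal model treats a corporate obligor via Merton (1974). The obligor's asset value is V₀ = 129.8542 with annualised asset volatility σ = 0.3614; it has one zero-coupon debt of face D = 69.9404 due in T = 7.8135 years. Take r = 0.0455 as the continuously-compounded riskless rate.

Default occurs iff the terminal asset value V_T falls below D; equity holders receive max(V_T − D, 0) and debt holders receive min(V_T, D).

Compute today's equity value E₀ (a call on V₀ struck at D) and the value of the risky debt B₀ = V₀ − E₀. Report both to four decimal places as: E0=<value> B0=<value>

E0=87.4716 B0=42.3826

d₁ = [ln(V₀/D) + (r + σ²/2)T] / (σ√T)
   = [ln(129.8542/69.9404) + (0.0455 + 0.5·0.3614²)·7.8135] / (0.3614·√7.8135)
   = [0.618769 + 0.865775] / 1.010208 = 1.469542
d₂ = d₁ − σ√T = 1.469542 − 1.010208 = 0.459334
N(d₁) = 0.929157,  N(d₂) = 0.677003,  e^(−rT) = 0.700813
E₀ = V₀·N(d₁) − D·e^(−rT)·N(d₂)
   = 129.8542·0.929157 − 69.9404·0.700813·0.677003 = 87.471568
B₀ = V₀ − E₀ = 129.8542 − 87.471568 = 42.382632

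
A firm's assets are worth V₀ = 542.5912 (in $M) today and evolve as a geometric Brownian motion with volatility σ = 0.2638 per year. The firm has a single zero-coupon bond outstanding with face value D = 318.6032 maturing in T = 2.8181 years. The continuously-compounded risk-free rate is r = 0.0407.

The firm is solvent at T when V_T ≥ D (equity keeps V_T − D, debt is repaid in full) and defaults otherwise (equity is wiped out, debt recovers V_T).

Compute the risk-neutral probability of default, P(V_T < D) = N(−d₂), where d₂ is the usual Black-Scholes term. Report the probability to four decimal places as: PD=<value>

d₁ = [ln(V₀/D) + (r + σ²/2)T] / (σ√T)
   = [ln(542.5912/318.6032) + (0.0407 + 0.5·0.2638²)·2.8181] / (0.2638·√2.8181)
   = [0.532410 + 0.212753] / 0.442846 = 1.682667
d₂ = d₁ − σ√T = 1.682667 − 0.442846 = 1.239821
risk-neutral PD = N(−d₂) = N(-1.239821) = 0.107521

PD=0.1075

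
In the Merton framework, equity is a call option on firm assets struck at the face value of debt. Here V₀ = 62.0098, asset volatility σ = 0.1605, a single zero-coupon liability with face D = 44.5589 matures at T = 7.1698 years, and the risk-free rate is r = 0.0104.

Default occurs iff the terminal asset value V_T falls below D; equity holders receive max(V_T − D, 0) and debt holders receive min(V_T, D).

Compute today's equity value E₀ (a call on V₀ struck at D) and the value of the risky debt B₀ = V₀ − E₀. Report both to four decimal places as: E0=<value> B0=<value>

E0=22.6445 B0=39.3653

d₁ = [ln(V₀/D) + (r + σ²/2)T] / (σ√T)
   = [ln(62.0098/44.5589) + (0.0104 + 0.5·0.1605²)·7.1698] / (0.1605·√7.1698)
   = [0.330481 + 0.166914] / 0.429763 = 1.157370
d₂ = d₁ − σ√T = 1.157370 − 0.429763 = 0.727608
N(d₁) = 0.876439,  N(d₂) = 0.766573,  e^(−rT) = 0.928146
E₀ = V₀·N(d₁) − D·e^(−rT)·N(d₂)
   = 62.0098·0.876439 − 44.5589·0.928146·0.766573 = 22.644534
B₀ = V₀ − E₀ = 62.0098 − 22.644534 = 39.365266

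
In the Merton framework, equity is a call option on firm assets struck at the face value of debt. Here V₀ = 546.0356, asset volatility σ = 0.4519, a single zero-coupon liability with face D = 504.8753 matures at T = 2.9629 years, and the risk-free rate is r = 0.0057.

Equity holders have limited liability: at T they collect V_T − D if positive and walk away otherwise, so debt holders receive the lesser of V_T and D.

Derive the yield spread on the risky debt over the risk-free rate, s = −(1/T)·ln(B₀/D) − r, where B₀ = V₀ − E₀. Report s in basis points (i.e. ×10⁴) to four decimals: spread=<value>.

d₁ = [ln(V₀/D) + (r + σ²/2)T] / (σ√T)
   = [ln(546.0356/504.8753) + (0.0057 + 0.5·0.4519²)·2.9629] / (0.4519·√2.9629)
   = [0.078373 + 0.319421] / 0.777859 = 0.511395
d₂ = d₁ − σ√T = 0.511395 − 0.777859 = -0.266464
N(d₁) = 0.695463,  N(d₂) = 0.394941,  e^(−rT) = 0.983253
E₀ = V₀·N(d₁) − D·e^(−rT)·N(d₂)
   = 546.0356·0.695463 − 504.8753·0.983253·0.394941 = 183.690708
B₀ = V₀ − E₀ = 546.0356 − 183.690708 = 362.344892
spread = −(1/T)·ln(B₀/D) − r = −(1/2.9629)·ln(362.344892/504.8753) − 0.0057 = 0.10625618
in basis points: 0.10625618 × 10⁴ = 1062.5618 bp

spread=1062.5618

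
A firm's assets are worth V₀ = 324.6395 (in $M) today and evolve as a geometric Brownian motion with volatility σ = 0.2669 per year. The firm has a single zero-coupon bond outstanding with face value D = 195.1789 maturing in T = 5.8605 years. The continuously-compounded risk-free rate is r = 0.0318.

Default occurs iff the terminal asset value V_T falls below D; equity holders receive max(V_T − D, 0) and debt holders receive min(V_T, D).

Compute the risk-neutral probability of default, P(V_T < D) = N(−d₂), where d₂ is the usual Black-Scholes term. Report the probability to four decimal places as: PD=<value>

d₁ = [ln(V₀/D) + (r + σ²/2)T] / (σ√T)
   = [ln(324.6395/195.1789) + (0.0318 + 0.5·0.2669²)·5.8605] / (0.2669·√5.8605)
   = [0.508799 + 0.395102] / 0.646124 = 1.398959
d₂ = d₁ − σ√T = 1.398959 − 0.646124 = 0.752835
risk-neutral PD = N(−d₂) = N(-0.752835) = 0.225775

PD=0.2258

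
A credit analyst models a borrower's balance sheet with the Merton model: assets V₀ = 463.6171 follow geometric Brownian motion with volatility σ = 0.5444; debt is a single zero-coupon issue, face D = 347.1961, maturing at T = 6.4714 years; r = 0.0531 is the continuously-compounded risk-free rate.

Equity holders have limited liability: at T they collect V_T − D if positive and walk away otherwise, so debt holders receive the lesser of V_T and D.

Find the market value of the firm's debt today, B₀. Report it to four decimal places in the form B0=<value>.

d₁ = [ln(V₀/D) + (r + σ²/2)T] / (σ√T)
   = [ln(463.6171/347.1961) + (0.0531 + 0.5·0.5444²)·6.4714] / (0.5444·√6.4714)
   = [0.289169 + 1.302600] / 1.384896 = 1.149378
d₂ = d₁ − σ√T = 1.149378 − 1.384896 = -0.235518
N(d₁) = 0.874800,  N(d₂) = 0.406903,  e^(−rT) = 0.709190
E₀ = V₀·N(d₁) − D·e^(−rT)·N(d₂)
   = 463.6171·0.874800 − 347.1961·0.709190·0.406903 = 305.381182
B₀ = V₀ − E₀ = 463.6171 − 305.381182 = 158.235918

B0=158.2359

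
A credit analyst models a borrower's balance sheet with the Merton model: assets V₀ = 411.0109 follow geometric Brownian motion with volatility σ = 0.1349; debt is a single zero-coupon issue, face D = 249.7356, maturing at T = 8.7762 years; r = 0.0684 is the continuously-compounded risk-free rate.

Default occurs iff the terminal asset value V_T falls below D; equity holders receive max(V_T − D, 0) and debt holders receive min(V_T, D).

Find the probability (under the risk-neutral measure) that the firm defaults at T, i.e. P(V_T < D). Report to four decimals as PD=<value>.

d₁ = [ln(V₀/D) + (r + σ²/2)T] / (σ√T)
   = [ln(411.0109/249.7356) + (0.0684 + 0.5·0.1349²)·8.7762] / (0.1349·√8.7762)
   = [0.498217 + 0.680147] / 0.399637 = 2.948588
d₂ = d₁ − σ√T = 2.948588 − 0.399637 = 2.548952
risk-neutral PD = N(−d₂) = N(-2.548952) = 0.005402

PD=0.0054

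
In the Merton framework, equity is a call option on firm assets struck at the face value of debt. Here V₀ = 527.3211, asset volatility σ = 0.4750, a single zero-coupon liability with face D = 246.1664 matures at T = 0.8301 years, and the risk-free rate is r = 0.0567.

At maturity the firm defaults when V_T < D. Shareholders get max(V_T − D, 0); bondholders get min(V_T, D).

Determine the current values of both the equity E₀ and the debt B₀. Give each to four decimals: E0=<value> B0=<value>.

d₁ = [ln(V₀/D) + (r + σ²/2)T] / (σ√T)
   = [ln(527.3211/246.1664) + (0.0567 + 0.5·0.4750²)·0.8301] / (0.4750·√0.8301)
   = [0.761802 + 0.140712] / 0.432772 = 2.085428
d₂ = d₁ − σ√T = 2.085428 − 0.432772 = 1.652657
N(d₁) = 0.981485,  N(d₂) = 0.950800,  e^(−rT) = 0.954024
E₀ = V₀·N(d₁) − D·e^(−rT)·N(d₂)
   = 527.3211·0.981485 − 246.1664·0.954024·0.950800 = 294.263673
B₀ = V₀ − E₀ = 527.3211 − 294.263673 = 233.057427

E0=294.2637 B0=233.0574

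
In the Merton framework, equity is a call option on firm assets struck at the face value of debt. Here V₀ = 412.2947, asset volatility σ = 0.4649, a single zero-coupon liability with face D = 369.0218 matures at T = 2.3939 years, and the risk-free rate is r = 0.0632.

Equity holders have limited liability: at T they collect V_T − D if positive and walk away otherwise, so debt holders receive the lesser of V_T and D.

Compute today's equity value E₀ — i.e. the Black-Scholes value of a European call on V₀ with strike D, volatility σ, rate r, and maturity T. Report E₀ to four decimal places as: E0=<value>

d₁ = [ln(V₀/D) + (r + σ²/2)T] / (σ√T)
   = [ln(412.2947/369.0218) + (0.0632 + 0.5·0.4649²)·2.3939] / (0.4649·√2.3939)
   = [0.110883 + 0.409994] / 0.719304 = 0.724139
d₂ = d₁ − σ√T = 0.724139 − 0.719304 = 0.004835
N(d₁) = 0.765510,  N(d₂) = 0.501929,  e^(−rT) = 0.859595
E₀ = V₀·N(d₁) − D·e^(−rT)·N(d₂)
   = 412.2947·0.765510 − 369.0218·0.859595·0.501929 = 156.399230

E0=156.3992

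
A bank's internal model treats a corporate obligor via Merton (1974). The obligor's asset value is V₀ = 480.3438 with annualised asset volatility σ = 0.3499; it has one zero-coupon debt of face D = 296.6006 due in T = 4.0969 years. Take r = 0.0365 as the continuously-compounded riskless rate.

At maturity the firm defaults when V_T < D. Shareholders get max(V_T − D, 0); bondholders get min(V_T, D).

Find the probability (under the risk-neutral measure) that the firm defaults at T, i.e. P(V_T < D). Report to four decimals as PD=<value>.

PD=0.2954

d₁ = [ln(V₀/D) + (r + σ²/2)T] / (σ√T)
   = [ln(480.3438/296.6006) + (0.0365 + 0.5·0.3499²)·4.0969] / (0.3499·√4.0969)
   = [0.482116 + 0.400329] / 0.708226 = 1.245993
d₂ = d₁ − σ√T = 1.245993 − 0.708226 = 0.537768
risk-neutral PD = N(−d₂) = N(-0.537768) = 0.295369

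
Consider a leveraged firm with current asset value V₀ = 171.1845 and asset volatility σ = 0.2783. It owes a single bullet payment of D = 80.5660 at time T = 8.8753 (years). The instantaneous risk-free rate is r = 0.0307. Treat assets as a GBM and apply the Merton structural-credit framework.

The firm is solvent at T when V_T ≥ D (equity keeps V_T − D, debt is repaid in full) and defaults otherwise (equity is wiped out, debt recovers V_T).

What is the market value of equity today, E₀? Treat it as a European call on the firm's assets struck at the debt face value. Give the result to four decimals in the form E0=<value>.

E0=113.9942

d₁ = [ln(V₀/D) + (r + σ²/2)T] / (σ√T)
   = [ln(171.1845/80.5660) + (0.0307 + 0.5·0.2783²)·8.8753] / (0.2783·√8.8753)
   = [0.753665 + 0.616172] / 0.829096 = 1.652206
d₂ = d₁ − σ√T = 1.652206 − 0.829096 = 0.823110
N(d₁) = 0.950754,  N(d₂) = 0.794777,  e^(−rT) = 0.761495
E₀ = V₀·N(d₁) − D·e^(−rT)·N(d₂)
   = 171.1845·0.950754 − 80.5660·0.761495·0.794777 = 113.994231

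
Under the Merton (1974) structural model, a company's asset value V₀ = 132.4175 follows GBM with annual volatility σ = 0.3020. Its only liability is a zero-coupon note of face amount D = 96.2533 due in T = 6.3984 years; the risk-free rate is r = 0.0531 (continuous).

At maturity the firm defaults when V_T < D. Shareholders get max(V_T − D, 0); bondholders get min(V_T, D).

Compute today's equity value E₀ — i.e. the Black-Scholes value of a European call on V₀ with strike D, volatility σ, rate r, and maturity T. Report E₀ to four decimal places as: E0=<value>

d₁ = [ln(V₀/D) + (r + σ²/2)T] / (σ√T)
   = [ln(132.4175/96.2533) + (0.0531 + 0.5·0.3020²)·6.3984] / (0.3020·√6.3984)
   = [0.318977 + 0.631535] / 0.763911 = 1.244270
d₂ = d₁ − σ√T = 1.244270 − 0.763911 = 0.480359
N(d₁) = 0.893300,  N(d₂) = 0.684514,  e^(−rT) = 0.711945
E₀ = V₀·N(d₁) − D·e^(−rT)·N(d₂)
   = 132.4175·0.893300 − 96.2533·0.711945·0.684514 = 71.380829

E0=71.3808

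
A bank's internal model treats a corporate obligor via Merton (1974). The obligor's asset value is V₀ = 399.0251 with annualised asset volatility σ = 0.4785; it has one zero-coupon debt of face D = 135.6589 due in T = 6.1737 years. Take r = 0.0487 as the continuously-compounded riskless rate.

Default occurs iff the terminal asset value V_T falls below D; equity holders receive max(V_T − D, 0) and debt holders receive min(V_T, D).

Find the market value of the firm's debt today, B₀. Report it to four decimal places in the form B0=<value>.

B0=87.5549

d₁ = [ln(V₀/D) + (r + σ²/2)T] / (σ√T)
   = [ln(399.0251/135.6589) + (0.0487 + 0.5·0.4785²)·6.1737] / (0.4785·√6.1737)
   = [1.078881 + 1.007431] / 1.188926 = 1.754788
d₂ = d₁ − σ√T = 1.754788 − 1.188926 = 0.565862
N(d₁) = 0.960352,  N(d₂) = 0.714256,  e^(−rT) = 0.740330
E₀ = V₀·N(d₁) − D·e^(−rT)·N(d₂)
   = 399.0251·0.960352 − 135.6589·0.740330·0.714256 = 311.470191
B₀ = V₀ − E₀ = 399.0251 − 311.470191 = 87.554909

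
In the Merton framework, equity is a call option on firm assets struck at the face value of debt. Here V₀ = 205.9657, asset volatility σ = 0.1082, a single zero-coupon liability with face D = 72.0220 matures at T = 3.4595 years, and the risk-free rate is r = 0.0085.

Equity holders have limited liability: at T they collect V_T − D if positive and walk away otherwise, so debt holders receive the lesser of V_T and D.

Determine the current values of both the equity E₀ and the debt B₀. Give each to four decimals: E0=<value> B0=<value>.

d₁ = [ln(V₀/D) + (r + σ²/2)T] / (σ√T)
   = [ln(205.9657/72.0220) + (0.0085 + 0.5·0.1082²)·3.4595] / (0.1082·√3.4595)
   = [1.050738 + 0.049656] / 0.201249 = 5.467823
d₂ = d₁ − σ√T = 5.467823 − 0.201249 = 5.266574
N(d₁) = 1.000000,  N(d₂) = 1.000000,  e^(−rT) = 0.971022
E₀ = V₀·N(d₁) − D·e^(−rT)·N(d₂)
   = 205.9657·1.000000 − 72.0220·0.971022·1.000000 = 136.030725
B₀ = V₀ − E₀ = 205.9657 − 136.030725 = 69.934975

E0=136.0307 B0=69.9350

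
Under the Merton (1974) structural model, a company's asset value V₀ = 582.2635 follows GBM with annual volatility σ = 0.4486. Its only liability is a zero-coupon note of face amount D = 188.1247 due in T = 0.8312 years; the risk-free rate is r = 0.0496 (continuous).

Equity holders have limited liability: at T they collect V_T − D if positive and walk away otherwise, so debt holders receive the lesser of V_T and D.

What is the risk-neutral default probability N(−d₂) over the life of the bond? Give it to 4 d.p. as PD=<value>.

PD=0.0039

d₁ = [ln(V₀/D) + (r + σ²/2)T] / (σ√T)
   = [ln(582.2635/188.1247) + (0.0496 + 0.5·0.4486²)·0.8312] / (0.4486·√0.8312)
   = [1.129818 + 0.124864] / 0.408989 = 3.067761
d₂ = d₁ − σ√T = 3.067761 − 0.408989 = 2.658772
risk-neutral PD = N(−d₂) = N(-2.658772) = 0.003921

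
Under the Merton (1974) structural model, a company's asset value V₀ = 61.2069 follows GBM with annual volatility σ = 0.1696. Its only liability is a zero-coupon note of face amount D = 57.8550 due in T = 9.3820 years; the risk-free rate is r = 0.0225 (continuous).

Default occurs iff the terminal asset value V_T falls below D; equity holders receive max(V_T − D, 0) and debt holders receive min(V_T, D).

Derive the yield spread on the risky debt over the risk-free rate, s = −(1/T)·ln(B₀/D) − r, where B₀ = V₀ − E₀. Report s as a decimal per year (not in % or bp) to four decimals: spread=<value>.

spread=0.0128

d₁ = [ln(V₀/D) + (r + σ²/2)T] / (σ√T)
   = [ln(61.2069/57.8550) + (0.0225 + 0.5·0.1696²)·9.3820] / (0.1696·√9.3820)
   = [0.056320 + 0.346028] / 0.519486 = 0.774512
d₂ = d₁ − σ√T = 0.774512 − 0.519486 = 0.255026
N(d₁) = 0.780686,  N(d₂) = 0.600649,  e^(−rT) = 0.809697
E₀ = V₀·N(d₁) − D·e^(−rT)·N(d₂)
   = 61.2069·0.780686 − 57.8550·0.809697·0.600649 = 19.645966
B₀ = V₀ − E₀ = 61.2069 − 19.645966 = 41.560934
spread = −(1/T)·ln(B₀/D) − r = −(1/9.3820)·ln(41.560934/57.8550) − 0.0225 = 0.01275679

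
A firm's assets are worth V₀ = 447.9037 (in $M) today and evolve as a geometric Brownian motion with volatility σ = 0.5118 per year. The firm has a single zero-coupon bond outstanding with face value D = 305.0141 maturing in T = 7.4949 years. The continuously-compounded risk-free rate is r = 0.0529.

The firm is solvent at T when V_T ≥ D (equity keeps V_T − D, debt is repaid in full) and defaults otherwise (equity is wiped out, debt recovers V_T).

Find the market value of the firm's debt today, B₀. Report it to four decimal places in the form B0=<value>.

B0=137.5816

d₁ = [ln(V₀/D) + (r + σ²/2)T] / (σ√T)
   = [ln(447.9037/305.0141) + (0.0529 + 0.5·0.5118²)·7.4949] / (0.5118·√7.4949)
   = [0.384220 + 1.378084] / 1.401145 = 1.257760
d₂ = d₁ − σ√T = 1.257760 − 1.401145 = -0.143385
N(d₁) = 0.895761,  N(d₂) = 0.442993,  e^(−rT) = 0.672684
E₀ = V₀·N(d₁) − D·e^(−rT)·N(d₂)
   = 447.9037·0.895761 − 305.0141·0.672684·0.442993 = 310.322149
B₀ = V₀ − E₀ = 447.9037 − 310.322149 = 137.581551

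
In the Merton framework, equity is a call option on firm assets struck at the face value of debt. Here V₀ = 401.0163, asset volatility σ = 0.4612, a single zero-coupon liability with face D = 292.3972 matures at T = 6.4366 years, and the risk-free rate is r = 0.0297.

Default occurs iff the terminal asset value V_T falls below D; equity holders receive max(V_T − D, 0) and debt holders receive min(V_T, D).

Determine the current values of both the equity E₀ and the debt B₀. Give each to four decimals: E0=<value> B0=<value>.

E0=232.9620 B0=168.0543

d₁ = [ln(V₀/D) + (r + σ²/2)T] / (σ√T)
   = [ln(401.0163/292.3972) + (0.0297 + 0.5·0.4612²)·6.4366] / (0.4612·√6.4366)
   = [0.315889 + 0.875717] / 1.170085 = 1.018392
d₂ = d₁ − σ√T = 1.018392 − 1.170085 = -0.151693
N(d₁) = 0.845754,  N(d₂) = 0.439714,  e^(−rT) = 0.825995
E₀ = V₀·N(d₁) − D·e^(−rT)·N(d₂)
   = 401.0163·0.845754 − 292.3972·0.825995·0.439714 = 232.962035
B₀ = V₀ − E₀ = 401.0163 − 232.962035 = 168.054265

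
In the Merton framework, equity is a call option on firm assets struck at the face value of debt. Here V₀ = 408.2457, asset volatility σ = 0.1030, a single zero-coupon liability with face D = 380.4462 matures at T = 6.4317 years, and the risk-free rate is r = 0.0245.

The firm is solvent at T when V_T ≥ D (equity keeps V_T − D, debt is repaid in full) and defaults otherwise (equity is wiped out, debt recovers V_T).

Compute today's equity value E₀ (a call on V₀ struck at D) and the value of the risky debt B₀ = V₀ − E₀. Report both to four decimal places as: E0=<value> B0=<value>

d₁ = [ln(V₀/D) + (r + σ²/2)T] / (σ√T)
   = [ln(408.2457/380.4462) + (0.0245 + 0.5·0.1030²)·6.4317] / (0.1030·√6.4317)
   = [0.070524 + 0.191694] / 0.261216 = 1.003835
d₂ = d₁ − σ√T = 1.003835 − 0.261216 = 0.742619
N(d₁) = 0.842271,  N(d₂) = 0.771144,  e^(−rT) = 0.854211
E₀ = V₀·N(d₁) − D·e^(−rT)·N(d₂)
   = 408.2457·0.842271 − 380.4462·0.854211·0.771144 = 93.246065
B₀ = V₀ − E₀ = 408.2457 − 93.246065 = 314.999635

E0=93.2461 B0=314.9996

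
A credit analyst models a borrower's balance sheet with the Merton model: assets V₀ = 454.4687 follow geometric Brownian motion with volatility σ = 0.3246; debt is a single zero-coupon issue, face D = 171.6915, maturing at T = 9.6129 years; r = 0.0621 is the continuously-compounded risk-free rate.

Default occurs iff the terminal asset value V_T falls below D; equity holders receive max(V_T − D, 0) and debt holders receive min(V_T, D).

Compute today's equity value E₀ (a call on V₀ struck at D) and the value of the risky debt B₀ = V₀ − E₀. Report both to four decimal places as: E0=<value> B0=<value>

E0=364.8054 B0=89.6633

d₁ = [ln(V₀/D) + (r + σ²/2)T] / (σ√T)
   = [ln(454.4687/171.6915) + (0.0621 + 0.5·0.3246²)·9.6129] / (0.3246·√9.6129)
   = [0.973430 + 1.103393] / 1.006412 = 2.063592
d₂ = d₁ − σ√T = 2.063592 − 1.006412 = 1.057180
N(d₁) = 0.980472,  N(d₂) = 0.854785,  e^(−rT) = 0.550482
E₀ = V₀·N(d₁) − D·e^(−rT)·N(d₂)
   = 454.4687·0.980472 − 171.6915·0.550482·0.854785 = 364.805353
B₀ = V₀ − E₀ = 454.4687 − 364.805353 = 89.663347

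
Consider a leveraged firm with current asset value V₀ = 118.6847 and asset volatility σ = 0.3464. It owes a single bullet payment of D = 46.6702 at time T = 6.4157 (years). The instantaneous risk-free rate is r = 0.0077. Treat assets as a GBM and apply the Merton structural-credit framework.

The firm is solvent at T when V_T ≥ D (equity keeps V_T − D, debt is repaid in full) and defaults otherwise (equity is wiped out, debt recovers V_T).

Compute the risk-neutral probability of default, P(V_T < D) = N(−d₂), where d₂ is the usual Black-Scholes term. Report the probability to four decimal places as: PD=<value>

d₁ = [ln(V₀/D) + (r + σ²/2)T] / (σ√T)
   = [ln(118.6847/46.6702) + (0.0077 + 0.5·0.3464²)·6.4157] / (0.3464·√6.4157)
   = [0.933365 + 0.434320] / 0.877405 = 1.558785
d₂ = d₁ − σ√T = 1.558785 − 0.877405 = 0.681380
risk-neutral PD = N(−d₂) = N(-0.681380) = 0.247816

PD=0.2478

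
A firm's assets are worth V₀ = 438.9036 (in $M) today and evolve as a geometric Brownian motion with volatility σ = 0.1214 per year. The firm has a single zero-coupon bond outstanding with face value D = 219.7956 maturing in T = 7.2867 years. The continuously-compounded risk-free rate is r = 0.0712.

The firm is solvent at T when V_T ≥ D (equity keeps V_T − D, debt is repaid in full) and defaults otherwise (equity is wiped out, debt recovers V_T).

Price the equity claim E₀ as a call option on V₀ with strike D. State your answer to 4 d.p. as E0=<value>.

d₁ = [ln(V₀/D) + (r + σ²/2)T] / (σ√T)
   = [ln(438.9036/219.7956) + (0.0712 + 0.5·0.1214²)·7.2867] / (0.1214·√7.2867)
   = [0.691582 + 0.572509] / 0.327706 = 3.857394
d₂ = d₁ − σ√T = 3.857394 − 0.327706 = 3.529688
N(d₁) = 0.999943,  N(d₂) = 0.999792,  e^(−rT) = 0.595227
E₀ = V₀·N(d₁) − D·e^(−rT)·N(d₂)
   = 438.9036·0.999943 − 219.7956·0.595227·0.999792 = 308.077470

E0=308.0775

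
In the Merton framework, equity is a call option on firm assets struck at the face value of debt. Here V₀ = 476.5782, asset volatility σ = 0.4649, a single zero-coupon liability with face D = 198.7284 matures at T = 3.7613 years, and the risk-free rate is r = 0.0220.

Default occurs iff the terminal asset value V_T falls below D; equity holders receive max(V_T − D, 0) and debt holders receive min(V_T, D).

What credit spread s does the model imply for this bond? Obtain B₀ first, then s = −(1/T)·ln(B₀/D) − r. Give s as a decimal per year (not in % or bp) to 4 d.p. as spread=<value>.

d₁ = [ln(V₀/D) + (r + σ²/2)T] / (σ√T)
   = [ln(476.5782/198.7284) + (0.0220 + 0.5·0.4649²)·3.7613] / (0.4649·√3.7613)
   = [0.874693 + 0.489217] / 0.901630 = 1.512715
d₂ = d₁ − σ√T = 1.512715 − 0.901630 = 0.611085
N(d₁) = 0.934824,  N(d₂) = 0.729428,  e^(−rT) = 0.920583
E₀ = V₀·N(d₁) − D·e^(−rT)·N(d₂)
   = 476.5782·0.934824 − 198.7284·0.920583·0.729428 = 312.070822
B₀ = V₀ − E₀ = 476.5782 − 312.070822 = 164.507378
spread = −(1/T)·ln(B₀/D) − r = −(1/3.7613)·ln(164.507378/198.7284) − 0.0220 = 0.02824424

spread=0.0282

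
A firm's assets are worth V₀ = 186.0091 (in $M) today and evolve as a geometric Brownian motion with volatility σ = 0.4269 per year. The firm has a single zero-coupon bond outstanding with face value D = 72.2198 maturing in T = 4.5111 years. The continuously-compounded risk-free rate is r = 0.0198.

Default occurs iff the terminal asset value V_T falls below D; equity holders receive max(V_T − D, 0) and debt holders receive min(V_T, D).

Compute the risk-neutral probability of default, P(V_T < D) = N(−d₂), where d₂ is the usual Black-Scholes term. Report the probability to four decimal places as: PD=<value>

d₁ = [ln(V₀/D) + (r + σ²/2)T] / (σ√T)
   = [ln(186.0091/72.2198) + (0.0198 + 0.5·0.4269²)·4.5111] / (0.4269·√4.5111)
   = [0.946081 + 0.500379] / 0.906708 = 1.595289
d₂ = d₁ − σ√T = 1.595289 − 0.906708 = 0.688581
risk-neutral PD = N(−d₂) = N(-0.688581) = 0.245544

PD=0.2455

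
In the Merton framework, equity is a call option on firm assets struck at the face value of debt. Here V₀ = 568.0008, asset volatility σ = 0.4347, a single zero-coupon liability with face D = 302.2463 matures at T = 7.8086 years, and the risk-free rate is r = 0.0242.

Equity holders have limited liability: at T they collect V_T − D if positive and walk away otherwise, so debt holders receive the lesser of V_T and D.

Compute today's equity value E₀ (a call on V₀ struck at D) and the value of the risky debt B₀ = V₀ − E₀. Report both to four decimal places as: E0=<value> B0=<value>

d₁ = [ln(V₀/D) + (r + σ²/2)T] / (σ√T)
   = [ln(568.0008/302.2463) + (0.0242 + 0.5·0.4347²)·7.8086] / (0.4347·√7.8086)
   = [0.630881 + 0.926741] / 1.214720 = 1.282288
d₂ = d₁ − σ√T = 1.282288 − 1.214720 = 0.067568
N(d₁) = 0.900129,  N(d₂) = 0.526935,  e^(−rT) = 0.827813
E₀ = V₀·N(d₁) − D·e^(−rT)·N(d₂)
   = 568.0008·0.900129 − 302.2463·0.827813·0.526935 = 379.433129
B₀ = V₀ − E₀ = 568.0008 − 379.433129 = 188.567671

E0=379.4331 B0=188.5677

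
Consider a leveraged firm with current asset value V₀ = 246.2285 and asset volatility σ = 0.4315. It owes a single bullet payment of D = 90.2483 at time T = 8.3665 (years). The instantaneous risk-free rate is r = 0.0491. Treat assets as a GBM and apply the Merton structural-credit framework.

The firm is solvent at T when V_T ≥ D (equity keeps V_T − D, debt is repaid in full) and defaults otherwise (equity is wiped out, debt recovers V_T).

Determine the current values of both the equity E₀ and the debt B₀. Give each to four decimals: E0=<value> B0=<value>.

d₁ = [ln(V₀/D) + (r + σ²/2)T] / (σ√T)
   = [ln(246.2285/90.2483) + (0.0491 + 0.5·0.4315²)·8.3665] / (0.4315·√8.3665)
   = [1.003695 + 1.189684] / 1.248110 = 1.757361
d₂ = d₁ − σ√T = 1.757361 − 1.248110 = 0.509251
N(d₁) = 0.960572,  N(d₂) = 0.694712,  e^(−rT) = 0.663123
E₀ = V₀·N(d₁) − D·e^(−rT)·N(d₂)
   = 246.2285·0.960572 − 90.2483·0.663123·0.694712 = 194.944639
B₀ = V₀ − E₀ = 246.2285 − 194.944639 = 51.283861

E0=194.9446 B0=51.2839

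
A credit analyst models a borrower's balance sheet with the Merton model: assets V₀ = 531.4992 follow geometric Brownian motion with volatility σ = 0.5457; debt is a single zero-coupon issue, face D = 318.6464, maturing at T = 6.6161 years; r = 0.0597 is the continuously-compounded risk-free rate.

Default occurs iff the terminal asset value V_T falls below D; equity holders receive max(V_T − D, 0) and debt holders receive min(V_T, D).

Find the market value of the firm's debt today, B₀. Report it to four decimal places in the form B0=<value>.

B0=149.7851

d₁ = [ln(V₀/D) + (r + σ²/2)T] / (σ√T)
   = [ln(531.4992/318.6464) + (0.0597 + 0.5·0.5457²)·6.6161] / (0.5457·√6.6161)
   = [0.511620 + 1.380080] / 1.403638 = 1.347713
d₂ = d₁ − σ√T = 1.347713 − 1.403638 = -0.055925
N(d₁) = 0.911125,  N(d₂) = 0.477701,  e^(−rT) = 0.673693
E₀ = V₀·N(d₁) − D·e^(−rT)·N(d₂)
   = 531.4992·0.911125 − 318.6464·0.673693·0.477701 = 381.714071
B₀ = V₀ − E₀ = 531.4992 − 381.714071 = 149.785129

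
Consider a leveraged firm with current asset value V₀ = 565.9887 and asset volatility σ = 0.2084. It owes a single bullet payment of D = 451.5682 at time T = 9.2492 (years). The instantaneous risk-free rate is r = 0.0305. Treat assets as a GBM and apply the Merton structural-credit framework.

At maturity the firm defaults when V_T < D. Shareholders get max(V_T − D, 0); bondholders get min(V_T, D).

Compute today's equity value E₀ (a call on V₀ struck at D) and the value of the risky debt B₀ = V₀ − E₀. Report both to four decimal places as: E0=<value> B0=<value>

E0=257.8096 B0=308.1791

d₁ = [ln(V₀/D) + (r + σ²/2)T] / (σ√T)
   = [ln(565.9887/451.5682) + (0.0305 + 0.5·0.2084²)·9.2492] / (0.2084·√9.2492)
   = [0.225848 + 0.482950] / 0.633796 = 1.118336
d₂ = d₁ − σ√T = 1.118336 − 0.633796 = 0.484539
N(d₁) = 0.868288,  N(d₂) = 0.685998,  e^(−rT) = 0.754198
E₀ = V₀·N(d₁) − D·e^(−rT)·N(d₂)
   = 565.9887·0.868288 − 451.5682·0.754198·0.685998 = 257.809626
B₀ = V₀ − E₀ = 565.9887 − 257.809626 = 308.179074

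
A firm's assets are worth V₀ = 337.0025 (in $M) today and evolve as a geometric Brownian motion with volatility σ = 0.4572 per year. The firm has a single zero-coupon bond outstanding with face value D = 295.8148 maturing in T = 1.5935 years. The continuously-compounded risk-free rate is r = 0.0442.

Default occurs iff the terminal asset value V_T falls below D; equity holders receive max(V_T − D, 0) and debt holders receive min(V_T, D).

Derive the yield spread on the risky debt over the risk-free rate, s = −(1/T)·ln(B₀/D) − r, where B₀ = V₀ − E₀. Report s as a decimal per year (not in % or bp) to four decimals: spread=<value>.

spread=0.1063

d₁ = [ln(V₀/D) + (r + σ²/2)T] / (σ√T)
   = [ln(337.0025/295.8148) + (0.0442 + 0.5·0.4572²)·1.5935] / (0.4572·√1.5935)
   = [0.130357 + 0.236979] / 0.577141 = 0.636474
d₂ = d₁ − σ√T = 0.636474 − 0.577141 = 0.059333
N(d₁) = 0.737766,  N(d₂) = 0.523656,  e^(−rT) = 0.931990
E₀ = V₀·N(d₁) − D·e^(−rT)·N(d₂)
   = 337.0025·0.737766 − 295.8148·0.931990·0.523656 = 104.258796
B₀ = V₀ − E₀ = 337.0025 − 104.258796 = 232.743704
spread = −(1/T)·ln(B₀/D) − r = −(1/1.5935)·ln(232.743704/295.8148) − 0.0442 = 0.10628366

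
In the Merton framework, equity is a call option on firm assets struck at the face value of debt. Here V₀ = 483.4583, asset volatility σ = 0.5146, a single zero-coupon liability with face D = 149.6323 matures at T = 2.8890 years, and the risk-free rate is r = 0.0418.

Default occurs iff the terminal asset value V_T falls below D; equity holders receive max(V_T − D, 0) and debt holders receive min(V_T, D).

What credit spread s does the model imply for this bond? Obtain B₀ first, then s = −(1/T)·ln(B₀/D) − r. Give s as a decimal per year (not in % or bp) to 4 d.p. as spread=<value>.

d₁ = [ln(V₀/D) + (r + σ²/2)T] / (σ√T)
   = [ln(483.4583/149.6323) + (0.0418 + 0.5·0.5146²)·2.8890] / (0.5146·√2.8890)
   = [1.172784 + 0.503283] / 0.874669 = 1.916231
d₂ = d₁ − σ√T = 1.916231 − 0.874669 = 1.041562
N(d₁) = 0.972332,  N(d₂) = 0.851193,  e^(−rT) = 0.886246
E₀ = V₀·N(d₁) − D·e^(−rT)·N(d₂)
   = 483.4583·0.972332 − 149.6323·0.886246·0.851193 = 357.204454
B₀ = V₀ − E₀ = 483.4583 − 357.204454 = 126.253846
spread = −(1/T)·ln(B₀/D) − r = −(1/2.8890)·ln(126.253846/149.6323) − 0.0418 = 0.01700457

spread=0.0170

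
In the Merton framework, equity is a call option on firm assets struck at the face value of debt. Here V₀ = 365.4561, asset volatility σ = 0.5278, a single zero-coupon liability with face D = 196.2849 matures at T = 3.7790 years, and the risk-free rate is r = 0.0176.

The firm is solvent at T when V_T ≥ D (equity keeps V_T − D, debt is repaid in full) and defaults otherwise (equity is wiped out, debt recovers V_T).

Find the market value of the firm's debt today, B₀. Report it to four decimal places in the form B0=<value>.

d₁ = [ln(V₀/D) + (r + σ²/2)T] / (σ√T)
   = [ln(365.4561/196.2849) + (0.0176 + 0.5·0.5278²)·3.7790] / (0.5278·√3.7790)
   = [0.621579 + 0.592874] / 1.026025 = 1.183649
d₂ = d₁ − σ√T = 1.183649 − 1.026025 = 0.157624
N(d₁) = 0.881724,  N(d₂) = 0.562623,  e^(−rT) = 0.935653
E₀ = V₀·N(d₁) − D·e^(−rT)·N(d₂)
   = 365.4561·0.881724 − 196.2849·0.935653·0.562623 = 218.903008
B₀ = V₀ − E₀ = 365.4561 − 218.903008 = 146.553092

B0=146.5531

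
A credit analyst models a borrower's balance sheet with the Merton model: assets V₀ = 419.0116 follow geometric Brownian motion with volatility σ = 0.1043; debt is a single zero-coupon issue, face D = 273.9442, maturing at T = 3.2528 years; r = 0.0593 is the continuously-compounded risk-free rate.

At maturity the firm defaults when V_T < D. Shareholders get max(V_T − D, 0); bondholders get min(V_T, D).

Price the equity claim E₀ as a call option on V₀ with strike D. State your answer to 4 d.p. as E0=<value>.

E0=193.1327

d₁ = [ln(V₀/D) + (r + σ²/2)T] / (σ√T)
   = [ln(419.0116/273.9442) + (0.0593 + 0.5·0.1043²)·3.2528] / (0.1043·√3.2528)
   = [0.424974 + 0.210584] / 0.188110 = 3.378642
d₂ = d₁ − σ√T = 3.378642 − 0.188110 = 3.190532
N(d₁) = 0.999636,  N(d₂) = 0.999290,  e^(−rT) = 0.824572
E₀ = V₀·N(d₁) − D·e^(−rT)·N(d₂)
   = 419.0116·0.999636 − 273.9442·0.824572·0.999290 = 193.132712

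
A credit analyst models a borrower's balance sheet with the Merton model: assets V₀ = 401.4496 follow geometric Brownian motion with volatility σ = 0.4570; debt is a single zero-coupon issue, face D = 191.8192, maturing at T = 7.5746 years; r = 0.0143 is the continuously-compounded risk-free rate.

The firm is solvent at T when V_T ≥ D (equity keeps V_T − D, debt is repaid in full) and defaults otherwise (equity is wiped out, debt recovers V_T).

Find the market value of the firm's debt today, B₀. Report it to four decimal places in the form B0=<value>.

d₁ = [ln(V₀/D) + (r + σ²/2)T] / (σ√T)
   = [ln(401.4496/191.8192) + (0.0143 + 0.5·0.4570²)·7.5746] / (0.4570·√7.5746)
   = [0.738529 + 0.899291] / 1.257755 = 1.302177
d₂ = d₁ − σ√T = 1.302177 − 1.257755 = 0.044422
N(d₁) = 0.903572,  N(d₂) = 0.517716,  e^(−rT) = 0.897343
E₀ = V₀·N(d₁) − D·e^(−rT)·N(d₂)
   = 401.4496·0.903572 − 191.8192·0.897343·0.517716 = 273.625393
B₀ = V₀ − E₀ = 401.4496 − 273.625393 = 127.824207

B0=127.8242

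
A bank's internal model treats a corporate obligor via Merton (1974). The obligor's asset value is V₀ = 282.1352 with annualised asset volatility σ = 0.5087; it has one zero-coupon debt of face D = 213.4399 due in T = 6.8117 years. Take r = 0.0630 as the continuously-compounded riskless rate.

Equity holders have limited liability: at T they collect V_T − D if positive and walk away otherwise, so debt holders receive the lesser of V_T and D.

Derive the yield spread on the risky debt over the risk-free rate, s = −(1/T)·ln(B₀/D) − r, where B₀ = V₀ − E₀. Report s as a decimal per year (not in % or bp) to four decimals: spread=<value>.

d₁ = [ln(V₀/D) + (r + σ²/2)T] / (σ√T)
   = [ln(282.1352/213.4399) + (0.0630 + 0.5·0.5087²)·6.8117] / (0.5087·√6.8117)
   = [0.279031 + 1.310488] / 1.327668 = 1.197227
d₂ = d₁ − σ√T = 1.197227 − 1.327668 = -0.130441
N(d₁) = 0.884391,  N(d₂) = 0.448109,  e^(−rT) = 0.651071
E₀ = V₀·N(d₁) − D·e^(−rT)·N(d₂)
   = 282.1352·0.884391 − 213.4399·0.651071·0.448109 = 187.246629
B₀ = V₀ − E₀ = 282.1352 − 187.246629 = 94.888571
spread = −(1/T)·ln(B₀/D) − r = −(1/6.8117)·ln(94.888571/213.4399) − 0.0630 = 0.05600877

spread=0.0560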